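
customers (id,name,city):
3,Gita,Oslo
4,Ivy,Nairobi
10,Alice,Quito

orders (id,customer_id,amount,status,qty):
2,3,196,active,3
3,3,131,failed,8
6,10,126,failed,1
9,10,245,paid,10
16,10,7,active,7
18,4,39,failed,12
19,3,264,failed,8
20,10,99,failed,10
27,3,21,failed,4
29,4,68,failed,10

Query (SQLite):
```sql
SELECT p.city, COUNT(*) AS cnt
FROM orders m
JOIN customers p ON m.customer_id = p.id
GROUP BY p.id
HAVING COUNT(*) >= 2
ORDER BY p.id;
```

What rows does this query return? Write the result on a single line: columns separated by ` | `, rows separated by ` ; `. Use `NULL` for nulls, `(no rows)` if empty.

Oslo | 4 ; Nairobi | 2 ; Quito | 4

Join each orders row to its customers via customer_id.
Group joined rows by customers.id; compute COUNT(*) per group.
HAVING: keep groups with count ≥ 2.
  3: ids {2, 3, 19, 27} → COUNT(*)=4
  4: ids {18, 29} → COUNT(*)=2
  10: ids {6, 9, 16, 20} → COUNT(*)=4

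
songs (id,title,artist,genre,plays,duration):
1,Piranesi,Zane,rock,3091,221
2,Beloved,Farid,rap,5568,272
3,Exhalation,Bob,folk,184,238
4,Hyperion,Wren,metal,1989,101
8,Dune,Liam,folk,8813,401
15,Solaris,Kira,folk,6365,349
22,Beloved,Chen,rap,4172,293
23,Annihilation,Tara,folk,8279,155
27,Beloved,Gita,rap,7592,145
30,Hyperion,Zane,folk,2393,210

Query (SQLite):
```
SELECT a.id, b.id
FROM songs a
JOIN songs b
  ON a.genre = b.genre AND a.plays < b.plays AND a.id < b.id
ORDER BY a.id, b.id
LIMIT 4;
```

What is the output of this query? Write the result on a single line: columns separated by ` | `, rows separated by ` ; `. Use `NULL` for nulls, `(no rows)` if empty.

Pairs (a,b) with same genre, a.plays < b.plays, a.id < b.id.
genre groups: folk:{3,8,15,23,30} metal:{4} rap:{2,22,27} rock:{1}
Ordered by (a.id, b.id); first 4.

2 | 27 ; 3 | 8 ; 3 | 15 ; 3 | 23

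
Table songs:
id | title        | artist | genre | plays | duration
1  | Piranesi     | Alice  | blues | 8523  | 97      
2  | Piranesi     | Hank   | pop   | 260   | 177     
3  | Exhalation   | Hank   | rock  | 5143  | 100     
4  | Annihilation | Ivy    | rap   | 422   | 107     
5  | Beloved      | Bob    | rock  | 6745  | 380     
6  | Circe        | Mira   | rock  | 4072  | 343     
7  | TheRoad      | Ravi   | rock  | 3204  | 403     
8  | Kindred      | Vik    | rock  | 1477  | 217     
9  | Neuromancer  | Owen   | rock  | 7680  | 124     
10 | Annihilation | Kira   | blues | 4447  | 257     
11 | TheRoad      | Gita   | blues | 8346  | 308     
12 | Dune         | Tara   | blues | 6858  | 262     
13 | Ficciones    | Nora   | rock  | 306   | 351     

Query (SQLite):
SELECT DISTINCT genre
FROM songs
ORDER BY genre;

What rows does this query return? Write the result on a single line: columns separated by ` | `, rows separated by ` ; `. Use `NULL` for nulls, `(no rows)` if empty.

blues ; pop ; rap ; rock

Collect distinct genre values from songs.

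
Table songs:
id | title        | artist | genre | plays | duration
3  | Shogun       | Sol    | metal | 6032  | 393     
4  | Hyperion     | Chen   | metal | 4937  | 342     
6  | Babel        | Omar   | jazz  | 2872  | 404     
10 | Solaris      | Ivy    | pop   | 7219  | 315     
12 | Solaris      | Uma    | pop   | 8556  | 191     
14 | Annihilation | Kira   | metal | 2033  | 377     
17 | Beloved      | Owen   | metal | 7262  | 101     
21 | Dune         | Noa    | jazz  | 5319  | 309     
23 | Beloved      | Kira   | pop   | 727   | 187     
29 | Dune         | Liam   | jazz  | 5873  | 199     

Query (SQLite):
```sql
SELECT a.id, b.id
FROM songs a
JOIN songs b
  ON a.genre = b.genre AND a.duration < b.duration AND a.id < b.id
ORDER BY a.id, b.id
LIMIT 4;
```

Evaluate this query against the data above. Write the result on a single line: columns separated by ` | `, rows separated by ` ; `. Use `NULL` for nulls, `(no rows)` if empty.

4 | 14

Pairs (a,b) with same genre, a.duration < b.duration, a.id < b.id.
genre groups: jazz:{6,21,29} metal:{3,4,14,17} pop:{10,12,23}
Ordered by (a.id, b.id); first 4.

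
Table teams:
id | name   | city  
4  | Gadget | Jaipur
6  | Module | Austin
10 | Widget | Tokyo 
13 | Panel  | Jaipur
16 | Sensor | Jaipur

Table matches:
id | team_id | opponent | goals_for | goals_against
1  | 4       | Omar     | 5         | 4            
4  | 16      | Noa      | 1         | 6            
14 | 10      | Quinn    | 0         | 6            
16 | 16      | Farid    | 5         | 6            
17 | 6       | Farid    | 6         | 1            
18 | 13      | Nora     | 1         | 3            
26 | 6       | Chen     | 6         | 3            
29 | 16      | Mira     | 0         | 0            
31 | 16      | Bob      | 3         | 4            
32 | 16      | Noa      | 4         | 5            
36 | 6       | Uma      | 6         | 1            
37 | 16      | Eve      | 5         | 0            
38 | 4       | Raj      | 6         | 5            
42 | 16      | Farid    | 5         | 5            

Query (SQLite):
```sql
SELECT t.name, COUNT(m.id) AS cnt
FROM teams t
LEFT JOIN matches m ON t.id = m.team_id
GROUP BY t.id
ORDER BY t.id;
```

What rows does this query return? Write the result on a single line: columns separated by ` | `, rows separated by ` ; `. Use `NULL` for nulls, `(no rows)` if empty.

Gadget | 2 ; Module | 3 ; Widget | 1 ; Panel | 1 ; Sensor | 7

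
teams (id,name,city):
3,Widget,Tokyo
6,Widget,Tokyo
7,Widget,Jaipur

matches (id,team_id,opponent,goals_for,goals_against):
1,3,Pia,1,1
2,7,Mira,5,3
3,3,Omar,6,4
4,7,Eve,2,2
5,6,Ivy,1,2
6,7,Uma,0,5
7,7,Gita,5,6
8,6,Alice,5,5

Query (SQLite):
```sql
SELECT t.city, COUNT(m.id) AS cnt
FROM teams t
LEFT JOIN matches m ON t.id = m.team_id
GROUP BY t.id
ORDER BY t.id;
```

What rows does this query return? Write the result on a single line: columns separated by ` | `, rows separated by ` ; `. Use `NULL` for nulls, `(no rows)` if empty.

Tokyo | 2 ; Tokyo | 2 ; Jaipur | 4

LEFT JOIN keeps every teams row; unmatched ones get NULL for matches columns.
Group by teams.id and compute COUNT(m.id). COUNT(col) of an all-NULL group is 0.
  3: ids {1, 3} → COUNT(m.id)=2
  6: ids {5, 8} → COUNT(m.id)=2
  7: ids {2, 4, 6, 7} → COUNT(m.id)=4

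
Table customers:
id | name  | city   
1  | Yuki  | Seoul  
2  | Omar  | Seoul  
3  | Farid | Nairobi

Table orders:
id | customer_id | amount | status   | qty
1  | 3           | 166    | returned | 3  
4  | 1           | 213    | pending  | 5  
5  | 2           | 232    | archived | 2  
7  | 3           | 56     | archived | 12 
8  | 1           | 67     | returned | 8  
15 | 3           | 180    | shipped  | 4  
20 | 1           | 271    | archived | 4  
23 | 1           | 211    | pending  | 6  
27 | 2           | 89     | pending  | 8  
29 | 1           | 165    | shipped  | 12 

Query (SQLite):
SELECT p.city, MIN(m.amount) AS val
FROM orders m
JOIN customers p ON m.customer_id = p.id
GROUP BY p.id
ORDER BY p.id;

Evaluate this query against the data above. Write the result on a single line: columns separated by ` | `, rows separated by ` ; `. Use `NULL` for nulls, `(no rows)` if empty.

Seoul | 67 ; Seoul | 89 ; Nairobi | 56

Join each orders row to its customers via customer_id.
Group joined rows by customers.id; compute MIN(m.amount) per group.
  1: ids {4, 8, 20, 23, 29} → MIN(m.amount)=67
  2: ids {5, 27} → MIN(m.amount)=89
  3: ids {1, 7, 15} → MIN(m.amount)=56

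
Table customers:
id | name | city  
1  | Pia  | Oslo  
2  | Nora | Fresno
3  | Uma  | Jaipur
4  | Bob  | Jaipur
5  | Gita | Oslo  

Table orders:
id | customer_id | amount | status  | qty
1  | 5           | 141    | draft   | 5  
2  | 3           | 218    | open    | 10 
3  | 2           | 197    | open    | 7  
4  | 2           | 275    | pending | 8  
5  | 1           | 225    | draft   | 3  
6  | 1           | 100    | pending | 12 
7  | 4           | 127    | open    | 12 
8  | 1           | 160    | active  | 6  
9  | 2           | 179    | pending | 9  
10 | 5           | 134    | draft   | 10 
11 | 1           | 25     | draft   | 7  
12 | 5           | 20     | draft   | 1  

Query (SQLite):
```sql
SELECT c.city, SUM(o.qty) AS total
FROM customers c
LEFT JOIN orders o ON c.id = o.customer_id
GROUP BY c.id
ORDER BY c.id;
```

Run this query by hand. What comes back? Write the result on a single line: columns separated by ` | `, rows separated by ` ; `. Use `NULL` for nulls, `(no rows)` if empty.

LEFT JOIN keeps every customers row; unmatched ones get NULL for orders columns.
Group by customers.id and compute SUM(o.qty). SUM over an all-NULL group is NULL.
  1: ids {5, 6, 8, 11} → SUM(o.qty)=28
  2: ids {3, 4, 9} → SUM(o.qty)=24
  3: ids {2} → SUM(o.qty)=10
  4: ids {7} → SUM(o.qty)=12
  5: ids {1, 10, 12} → SUM(o.qty)=16

Oslo | 28 ; Fresno | 24 ; Jaipur | 10 ; Jaipur | 12 ; Oslo | 16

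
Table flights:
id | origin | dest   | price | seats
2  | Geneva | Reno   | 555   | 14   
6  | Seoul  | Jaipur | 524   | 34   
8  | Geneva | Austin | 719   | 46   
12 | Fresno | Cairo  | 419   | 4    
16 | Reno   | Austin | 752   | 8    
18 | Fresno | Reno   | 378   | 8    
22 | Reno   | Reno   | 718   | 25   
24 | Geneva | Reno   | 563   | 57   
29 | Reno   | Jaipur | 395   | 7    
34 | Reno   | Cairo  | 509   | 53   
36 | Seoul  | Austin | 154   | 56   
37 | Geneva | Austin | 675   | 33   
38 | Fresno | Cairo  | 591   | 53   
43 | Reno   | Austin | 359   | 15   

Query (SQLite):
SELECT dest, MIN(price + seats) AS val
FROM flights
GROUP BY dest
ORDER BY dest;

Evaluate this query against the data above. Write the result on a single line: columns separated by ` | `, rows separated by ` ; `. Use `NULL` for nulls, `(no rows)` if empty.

For each row compute price + seats.
Group by dest; take MIN of the expression per group.
  Austin: ids {8, 16, 36, 37, 43} → MIN(price + seats)=210
  Cairo: ids {12, 34, 38} → MIN(price + seats)=423
  Jaipur: ids {6, 29} → MIN(price + seats)=402
  Reno: ids {2, 18, 22, 24} → MIN(price + seats)=386

Austin | 210 ; Cairo | 423 ; Jaipur | 402 ; Reno | 386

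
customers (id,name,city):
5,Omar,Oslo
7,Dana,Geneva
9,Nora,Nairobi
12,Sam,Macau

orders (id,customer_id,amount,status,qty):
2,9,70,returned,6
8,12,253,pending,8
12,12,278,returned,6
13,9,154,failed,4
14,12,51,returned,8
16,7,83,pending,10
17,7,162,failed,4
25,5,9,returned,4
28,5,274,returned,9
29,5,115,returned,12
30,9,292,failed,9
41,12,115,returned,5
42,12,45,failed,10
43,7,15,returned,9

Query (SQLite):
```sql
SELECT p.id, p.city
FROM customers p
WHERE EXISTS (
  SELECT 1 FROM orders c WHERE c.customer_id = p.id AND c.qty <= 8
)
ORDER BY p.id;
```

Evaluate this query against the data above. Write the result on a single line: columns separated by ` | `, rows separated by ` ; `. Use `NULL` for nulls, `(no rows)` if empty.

For each customers row, check whether any orders with matching customer_id has qty <= 8.
Keep rows where that is true.

5 | Oslo ; 7 | Geneva ; 9 | Nairobi ; 12 | Macau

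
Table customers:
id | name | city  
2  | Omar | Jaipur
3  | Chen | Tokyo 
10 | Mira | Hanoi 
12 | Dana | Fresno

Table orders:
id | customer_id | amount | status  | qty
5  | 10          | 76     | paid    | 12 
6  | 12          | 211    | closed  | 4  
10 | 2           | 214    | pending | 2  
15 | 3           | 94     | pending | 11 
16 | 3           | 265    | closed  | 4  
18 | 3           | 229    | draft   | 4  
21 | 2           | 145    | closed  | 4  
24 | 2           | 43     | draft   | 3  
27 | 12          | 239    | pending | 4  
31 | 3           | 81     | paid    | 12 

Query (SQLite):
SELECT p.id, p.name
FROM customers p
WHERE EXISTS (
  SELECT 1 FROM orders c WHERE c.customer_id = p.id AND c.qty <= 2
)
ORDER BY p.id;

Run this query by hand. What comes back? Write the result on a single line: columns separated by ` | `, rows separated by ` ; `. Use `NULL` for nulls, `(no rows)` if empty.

For each customers row, check whether any orders with matching customer_id has qty <= 2.
Keep rows where that is true.

2 | Omar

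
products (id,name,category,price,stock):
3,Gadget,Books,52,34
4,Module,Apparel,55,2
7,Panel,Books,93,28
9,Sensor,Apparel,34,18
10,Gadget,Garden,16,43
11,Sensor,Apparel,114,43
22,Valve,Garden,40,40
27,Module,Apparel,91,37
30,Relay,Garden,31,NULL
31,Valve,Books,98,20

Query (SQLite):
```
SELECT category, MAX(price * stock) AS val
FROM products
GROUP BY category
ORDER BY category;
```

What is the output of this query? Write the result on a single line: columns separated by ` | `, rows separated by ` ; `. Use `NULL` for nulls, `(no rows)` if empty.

For each row compute price * stock.
Group by category; take MAX of the expression per group.
  Apparel: ids {4, 9, 11, 27} → MAX(price * stock)=4902
  Books: ids {3, 7, 31} → MAX(price * stock)=2604
  Garden: ids {10, 22, 30} → MAX(price * stock)=1600

Apparel | 4902 ; Books | 2604 ; Garden | 1600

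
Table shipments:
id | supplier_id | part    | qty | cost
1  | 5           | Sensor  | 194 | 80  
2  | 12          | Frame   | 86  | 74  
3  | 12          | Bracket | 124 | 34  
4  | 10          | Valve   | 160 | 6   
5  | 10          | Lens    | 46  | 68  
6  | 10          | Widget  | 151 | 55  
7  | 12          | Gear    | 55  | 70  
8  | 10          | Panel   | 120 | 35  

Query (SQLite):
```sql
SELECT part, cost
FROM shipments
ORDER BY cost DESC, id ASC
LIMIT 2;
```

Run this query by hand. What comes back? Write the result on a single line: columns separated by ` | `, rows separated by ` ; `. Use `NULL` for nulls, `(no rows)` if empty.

Sensor | 80 ; Frame | 74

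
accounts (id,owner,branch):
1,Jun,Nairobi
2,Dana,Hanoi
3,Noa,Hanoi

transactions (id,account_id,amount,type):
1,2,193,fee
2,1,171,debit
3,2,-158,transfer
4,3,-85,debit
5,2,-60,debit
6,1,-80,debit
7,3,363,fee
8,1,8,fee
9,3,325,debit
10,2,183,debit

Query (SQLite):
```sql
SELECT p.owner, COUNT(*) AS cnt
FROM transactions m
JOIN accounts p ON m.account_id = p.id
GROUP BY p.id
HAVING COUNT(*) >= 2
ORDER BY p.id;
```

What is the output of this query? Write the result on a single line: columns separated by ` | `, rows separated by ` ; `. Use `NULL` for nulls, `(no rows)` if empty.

Jun | 3 ; Dana | 4 ; Noa | 3

Join each transactions row to its accounts via account_id.
Group joined rows by accounts.id; compute COUNT(*) per group.
HAVING: keep groups with count ≥ 2.
  1: ids {2, 6, 8} → COUNT(*)=3
  2: ids {1, 3, 5, 10} → COUNT(*)=4
  3: ids {4, 7, 9} → COUNT(*)=3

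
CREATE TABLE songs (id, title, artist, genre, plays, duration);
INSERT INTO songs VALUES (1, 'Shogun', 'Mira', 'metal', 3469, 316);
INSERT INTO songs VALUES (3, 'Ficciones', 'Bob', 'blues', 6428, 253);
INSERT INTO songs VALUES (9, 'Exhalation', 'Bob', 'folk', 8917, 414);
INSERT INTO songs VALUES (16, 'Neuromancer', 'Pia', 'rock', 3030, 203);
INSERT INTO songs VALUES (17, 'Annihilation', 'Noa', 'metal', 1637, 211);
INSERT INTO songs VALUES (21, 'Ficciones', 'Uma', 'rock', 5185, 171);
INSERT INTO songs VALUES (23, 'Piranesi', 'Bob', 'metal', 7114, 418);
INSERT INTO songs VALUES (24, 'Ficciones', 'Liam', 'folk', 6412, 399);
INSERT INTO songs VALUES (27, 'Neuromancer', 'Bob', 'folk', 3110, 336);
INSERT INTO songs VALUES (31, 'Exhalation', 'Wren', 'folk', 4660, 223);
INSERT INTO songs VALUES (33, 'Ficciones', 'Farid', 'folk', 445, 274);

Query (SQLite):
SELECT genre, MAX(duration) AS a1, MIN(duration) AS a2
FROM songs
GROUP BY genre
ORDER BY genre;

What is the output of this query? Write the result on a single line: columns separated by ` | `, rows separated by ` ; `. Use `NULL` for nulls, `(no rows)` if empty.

blues | 253 | 253 ; folk | 414 | 223 ; metal | 418 | 211 ; rock | 203 | 171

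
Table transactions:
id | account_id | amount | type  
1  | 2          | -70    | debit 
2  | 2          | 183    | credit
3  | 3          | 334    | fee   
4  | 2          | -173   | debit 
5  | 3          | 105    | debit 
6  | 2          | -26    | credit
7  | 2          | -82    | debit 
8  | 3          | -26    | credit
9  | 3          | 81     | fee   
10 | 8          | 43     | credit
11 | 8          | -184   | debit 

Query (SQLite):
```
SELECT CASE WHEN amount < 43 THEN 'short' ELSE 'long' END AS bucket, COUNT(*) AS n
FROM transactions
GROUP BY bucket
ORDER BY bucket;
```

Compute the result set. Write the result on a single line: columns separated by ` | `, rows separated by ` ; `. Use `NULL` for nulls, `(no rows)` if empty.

Bucket rows by amount < 43 → 'short' else 'long'; count each bucket.

long | 5 ; short | 6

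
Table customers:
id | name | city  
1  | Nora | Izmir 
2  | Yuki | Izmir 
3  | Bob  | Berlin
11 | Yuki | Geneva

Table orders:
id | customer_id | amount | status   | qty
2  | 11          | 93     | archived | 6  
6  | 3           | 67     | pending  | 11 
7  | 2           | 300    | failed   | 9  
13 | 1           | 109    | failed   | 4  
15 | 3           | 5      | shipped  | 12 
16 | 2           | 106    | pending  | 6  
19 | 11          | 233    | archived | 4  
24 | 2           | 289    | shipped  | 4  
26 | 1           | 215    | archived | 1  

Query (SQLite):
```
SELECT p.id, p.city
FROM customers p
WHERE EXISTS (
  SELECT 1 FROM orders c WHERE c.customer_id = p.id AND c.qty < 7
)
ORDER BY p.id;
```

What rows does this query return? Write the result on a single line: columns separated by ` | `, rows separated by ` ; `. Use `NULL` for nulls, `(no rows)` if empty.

1 | Izmir ; 2 | Izmir ; 11 | Geneva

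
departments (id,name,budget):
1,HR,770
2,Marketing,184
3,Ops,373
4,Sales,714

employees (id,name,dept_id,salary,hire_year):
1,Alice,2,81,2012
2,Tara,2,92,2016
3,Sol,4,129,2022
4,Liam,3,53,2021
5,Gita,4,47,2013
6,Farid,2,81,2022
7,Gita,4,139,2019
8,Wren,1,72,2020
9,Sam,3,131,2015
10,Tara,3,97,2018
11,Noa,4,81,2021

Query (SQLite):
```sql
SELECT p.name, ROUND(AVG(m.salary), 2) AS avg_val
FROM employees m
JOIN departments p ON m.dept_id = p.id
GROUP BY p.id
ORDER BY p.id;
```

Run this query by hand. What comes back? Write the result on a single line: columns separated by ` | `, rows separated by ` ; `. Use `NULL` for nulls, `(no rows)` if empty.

HR | 72 ; Marketing | 84.67 ; Ops | 93.67 ; Sales | 99

Join each employees row to its departments via dept_id.
Group joined rows by departments.id; compute ROUND(AVG(m.salary), 2) per group.
  1: ids {8} → ROUND(AVG(m.salary), 2)=72
  2: ids {1, 2, 6} → ROUND(AVG(m.salary), 2)=84.67
  3: ids {4, 9, 10} → ROUND(AVG(m.salary), 2)=93.67
  4: ids {3, 5, 7, 11} → ROUND(AVG(m.salary), 2)=99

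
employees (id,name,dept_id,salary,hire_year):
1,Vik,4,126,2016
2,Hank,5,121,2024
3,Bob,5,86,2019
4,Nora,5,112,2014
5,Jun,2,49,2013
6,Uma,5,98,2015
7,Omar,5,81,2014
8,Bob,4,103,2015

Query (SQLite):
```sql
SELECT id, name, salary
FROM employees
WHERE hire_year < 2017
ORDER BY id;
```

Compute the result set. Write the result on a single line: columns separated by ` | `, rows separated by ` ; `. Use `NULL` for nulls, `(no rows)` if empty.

1 | Vik | 126 ; 4 | Nora | 112 ; 5 | Jun | 49 ; 6 | Uma | 98 ; 7 | Omar | 81 ; 8 | Bob | 103

hire_year < 2017: ids {1, 4, 5, 6, 7, 8}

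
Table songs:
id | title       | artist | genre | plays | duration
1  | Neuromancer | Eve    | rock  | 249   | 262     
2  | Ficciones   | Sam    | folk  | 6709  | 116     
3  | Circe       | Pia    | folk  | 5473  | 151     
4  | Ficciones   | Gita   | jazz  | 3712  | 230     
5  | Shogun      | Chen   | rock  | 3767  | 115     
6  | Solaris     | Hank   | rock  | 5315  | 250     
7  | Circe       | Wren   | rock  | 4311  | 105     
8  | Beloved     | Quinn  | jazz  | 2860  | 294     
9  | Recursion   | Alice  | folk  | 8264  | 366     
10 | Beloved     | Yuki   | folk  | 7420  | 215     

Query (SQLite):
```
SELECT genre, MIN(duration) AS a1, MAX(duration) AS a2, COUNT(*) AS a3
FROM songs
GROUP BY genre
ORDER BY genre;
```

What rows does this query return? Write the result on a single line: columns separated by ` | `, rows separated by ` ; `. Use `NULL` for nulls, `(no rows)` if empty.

Group songs by genre.
Per group compute: MIN(duration), MAX(duration), COUNT(*).
  folk: ids {2, 3, 9, 10} → MIN(duration)=116, MAX(duration)=366, COUNT(*)=4
  jazz: ids {4, 8} → MIN(duration)=230, MAX(duration)=294, COUNT(*)=2
  rock: ids {1, 5, 6, 7} → MIN(duration)=105, MAX(duration)=262, COUNT(*)=4

folk | 116 | 366 | 4 ; jazz | 230 | 294 | 2 ; rock | 105 | 262 | 4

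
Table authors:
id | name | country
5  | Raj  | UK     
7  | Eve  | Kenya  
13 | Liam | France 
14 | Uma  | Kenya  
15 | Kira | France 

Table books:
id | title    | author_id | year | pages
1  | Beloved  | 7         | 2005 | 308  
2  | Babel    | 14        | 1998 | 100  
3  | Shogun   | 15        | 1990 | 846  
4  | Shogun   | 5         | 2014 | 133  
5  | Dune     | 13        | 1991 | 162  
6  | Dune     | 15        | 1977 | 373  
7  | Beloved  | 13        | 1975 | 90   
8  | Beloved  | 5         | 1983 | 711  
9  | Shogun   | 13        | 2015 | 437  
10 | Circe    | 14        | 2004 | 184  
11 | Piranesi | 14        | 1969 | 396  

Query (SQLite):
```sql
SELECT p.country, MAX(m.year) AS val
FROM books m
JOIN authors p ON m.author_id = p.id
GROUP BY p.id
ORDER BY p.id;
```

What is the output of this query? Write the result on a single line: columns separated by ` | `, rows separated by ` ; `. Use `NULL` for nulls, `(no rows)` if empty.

UK | 2014 ; Kenya | 2005 ; France | 2015 ; Kenya | 2004 ; France | 1990

Join each books row to its authors via author_id.
Group joined rows by authors.id; compute MAX(m.year) per group.
  5: ids {4, 8} → MAX(m.year)=2014
  7: ids {1} → MAX(m.year)=2005
  13: ids {5, 7, 9} → MAX(m.year)=2015
  14: ids {2, 10, 11} → MAX(m.year)=2004
  15: ids {3, 6} → MAX(m.year)=1990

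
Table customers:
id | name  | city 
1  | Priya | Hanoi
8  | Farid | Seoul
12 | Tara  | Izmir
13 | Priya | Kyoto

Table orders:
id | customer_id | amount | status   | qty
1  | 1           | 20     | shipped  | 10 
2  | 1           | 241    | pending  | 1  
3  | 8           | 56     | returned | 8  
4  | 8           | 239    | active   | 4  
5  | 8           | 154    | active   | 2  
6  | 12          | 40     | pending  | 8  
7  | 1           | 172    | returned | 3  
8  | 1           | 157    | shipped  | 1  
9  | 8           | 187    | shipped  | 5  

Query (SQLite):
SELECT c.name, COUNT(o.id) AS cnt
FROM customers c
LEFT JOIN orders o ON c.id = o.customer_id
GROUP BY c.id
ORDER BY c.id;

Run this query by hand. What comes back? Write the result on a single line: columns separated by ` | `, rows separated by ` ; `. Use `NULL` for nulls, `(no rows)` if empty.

Priya | 4 ; Farid | 4 ; Tara | 1 ; Priya | 0

LEFT JOIN keeps every customers row; unmatched ones get NULL for orders columns.
Group by customers.id and compute COUNT(o.id). COUNT(col) of an all-NULL group is 0.
  1: ids {1, 2, 7, 8} → COUNT(o.id)=4
  8: ids {3, 4, 5, 9} → COUNT(o.id)=4
  12: ids {6} → COUNT(o.id)=1
  13: ids {—} → COUNT(o.id)=0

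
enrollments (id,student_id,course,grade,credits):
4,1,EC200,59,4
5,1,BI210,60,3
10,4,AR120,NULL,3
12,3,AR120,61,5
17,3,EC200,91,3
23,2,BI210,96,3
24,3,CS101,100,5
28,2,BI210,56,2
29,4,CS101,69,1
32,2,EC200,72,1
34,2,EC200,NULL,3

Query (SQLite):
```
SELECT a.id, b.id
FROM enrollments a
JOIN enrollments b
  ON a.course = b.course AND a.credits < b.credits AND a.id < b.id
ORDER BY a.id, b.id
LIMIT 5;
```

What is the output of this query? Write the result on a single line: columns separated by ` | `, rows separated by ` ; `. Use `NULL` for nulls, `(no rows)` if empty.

Pairs (a,b) with same course, a.credits < b.credits, a.id < b.id.
course groups: AR120:{10,12} BI210:{5,23,28} CS101:{24,29} EC200:{4,17,32,34}
Ordered by (a.id, b.id); first 5.

10 | 12 ; 32 | 34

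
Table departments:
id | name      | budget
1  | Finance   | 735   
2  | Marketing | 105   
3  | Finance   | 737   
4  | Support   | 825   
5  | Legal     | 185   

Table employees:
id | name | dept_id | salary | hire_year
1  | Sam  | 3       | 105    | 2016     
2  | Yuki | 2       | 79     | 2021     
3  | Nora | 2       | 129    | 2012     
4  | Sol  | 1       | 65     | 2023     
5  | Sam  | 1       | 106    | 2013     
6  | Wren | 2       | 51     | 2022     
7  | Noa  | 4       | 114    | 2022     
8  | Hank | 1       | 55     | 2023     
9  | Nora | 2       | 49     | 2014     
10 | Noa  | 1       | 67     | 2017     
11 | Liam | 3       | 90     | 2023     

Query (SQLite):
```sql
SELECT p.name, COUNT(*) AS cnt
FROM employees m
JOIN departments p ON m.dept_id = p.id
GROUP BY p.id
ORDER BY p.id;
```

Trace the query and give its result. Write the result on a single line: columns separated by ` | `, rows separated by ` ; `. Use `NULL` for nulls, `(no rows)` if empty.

Finance | 4 ; Marketing | 4 ; Finance | 2 ; Support | 1

Join each employees row to its departments via dept_id.
Group joined rows by departments.id; compute COUNT(*) per group.
  1: ids {4, 5, 8, 10} → COUNT(*)=4
  2: ids {2, 3, 6, 9} → COUNT(*)=4
  3: ids {1, 11} → COUNT(*)=2
  4: ids {7} → COUNT(*)=1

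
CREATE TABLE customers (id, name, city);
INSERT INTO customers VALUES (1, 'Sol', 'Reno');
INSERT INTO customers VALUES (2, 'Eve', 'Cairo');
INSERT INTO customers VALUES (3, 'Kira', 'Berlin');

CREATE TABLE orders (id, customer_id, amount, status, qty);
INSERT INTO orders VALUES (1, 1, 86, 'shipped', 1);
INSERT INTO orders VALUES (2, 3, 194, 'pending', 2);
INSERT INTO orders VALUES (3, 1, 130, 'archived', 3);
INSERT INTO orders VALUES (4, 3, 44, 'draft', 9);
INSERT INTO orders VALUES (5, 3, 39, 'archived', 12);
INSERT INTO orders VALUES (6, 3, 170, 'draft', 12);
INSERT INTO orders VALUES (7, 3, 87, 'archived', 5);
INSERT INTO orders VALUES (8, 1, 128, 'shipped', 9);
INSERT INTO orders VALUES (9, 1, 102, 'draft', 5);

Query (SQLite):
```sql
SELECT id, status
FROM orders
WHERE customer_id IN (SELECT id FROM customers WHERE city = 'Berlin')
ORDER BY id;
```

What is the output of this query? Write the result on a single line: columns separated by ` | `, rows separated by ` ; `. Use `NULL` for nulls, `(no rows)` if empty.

2 | pending ; 4 | draft ; 5 | archived ; 6 | draft ; 7 | archived

Inner query: customers.id where city = 'Berlin'.
Outer: keep orders rows whose customer_id is in that set.
Inner query → {3}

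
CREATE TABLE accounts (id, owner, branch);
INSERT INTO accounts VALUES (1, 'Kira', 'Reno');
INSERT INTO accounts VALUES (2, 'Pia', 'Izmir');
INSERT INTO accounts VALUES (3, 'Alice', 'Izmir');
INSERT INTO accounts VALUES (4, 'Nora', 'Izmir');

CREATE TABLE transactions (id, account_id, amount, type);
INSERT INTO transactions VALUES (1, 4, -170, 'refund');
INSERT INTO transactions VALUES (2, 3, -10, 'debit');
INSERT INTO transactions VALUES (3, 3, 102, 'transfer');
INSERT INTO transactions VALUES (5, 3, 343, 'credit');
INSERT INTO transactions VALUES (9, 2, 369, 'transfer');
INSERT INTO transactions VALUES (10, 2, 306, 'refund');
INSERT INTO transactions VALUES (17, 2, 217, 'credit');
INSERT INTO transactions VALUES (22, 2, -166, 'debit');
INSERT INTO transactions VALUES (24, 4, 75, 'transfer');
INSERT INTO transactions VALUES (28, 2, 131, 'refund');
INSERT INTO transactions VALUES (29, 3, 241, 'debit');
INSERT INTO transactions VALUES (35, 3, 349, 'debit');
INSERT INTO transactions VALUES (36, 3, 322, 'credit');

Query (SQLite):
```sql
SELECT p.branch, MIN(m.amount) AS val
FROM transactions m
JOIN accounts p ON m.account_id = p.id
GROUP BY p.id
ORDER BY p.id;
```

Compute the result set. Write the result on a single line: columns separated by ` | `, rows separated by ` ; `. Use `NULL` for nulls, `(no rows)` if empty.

Izmir | -166 ; Izmir | -10 ; Izmir | -170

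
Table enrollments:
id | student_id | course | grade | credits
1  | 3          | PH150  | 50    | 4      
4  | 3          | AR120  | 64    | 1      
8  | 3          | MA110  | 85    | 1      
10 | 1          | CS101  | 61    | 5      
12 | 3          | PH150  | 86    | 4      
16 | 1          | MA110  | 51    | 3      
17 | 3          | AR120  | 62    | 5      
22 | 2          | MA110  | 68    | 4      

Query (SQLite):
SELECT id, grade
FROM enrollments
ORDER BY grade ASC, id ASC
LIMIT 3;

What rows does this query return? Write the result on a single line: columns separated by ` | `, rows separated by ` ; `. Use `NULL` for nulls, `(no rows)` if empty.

1 | 50 ; 16 | 51 ; 10 | 61

Sort by grade asc, tiebreak id asc: (50, id=1), (51, id=16), (61, id=10), (62, id=17), (64, id=4), (68, id=22) …. Take first 3.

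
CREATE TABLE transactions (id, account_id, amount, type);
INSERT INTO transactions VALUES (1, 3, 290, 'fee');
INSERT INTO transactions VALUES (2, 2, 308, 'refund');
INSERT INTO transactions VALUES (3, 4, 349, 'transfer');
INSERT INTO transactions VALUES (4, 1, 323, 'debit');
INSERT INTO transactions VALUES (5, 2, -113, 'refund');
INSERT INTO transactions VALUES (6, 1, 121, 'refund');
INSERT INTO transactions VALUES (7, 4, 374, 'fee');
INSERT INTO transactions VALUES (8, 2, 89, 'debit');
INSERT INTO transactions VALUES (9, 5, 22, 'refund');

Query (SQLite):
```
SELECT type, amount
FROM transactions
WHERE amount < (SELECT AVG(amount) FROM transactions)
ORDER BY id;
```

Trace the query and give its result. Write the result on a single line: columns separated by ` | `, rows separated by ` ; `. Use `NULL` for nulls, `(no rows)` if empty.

Scalar subquery: AVG(amount) over all transactions rows = 195.888889 (≈; comparison uses full precision).
Keep rows where amount < that value.

refund | -113 ; refund | 121 ; debit | 89 ; refund | 22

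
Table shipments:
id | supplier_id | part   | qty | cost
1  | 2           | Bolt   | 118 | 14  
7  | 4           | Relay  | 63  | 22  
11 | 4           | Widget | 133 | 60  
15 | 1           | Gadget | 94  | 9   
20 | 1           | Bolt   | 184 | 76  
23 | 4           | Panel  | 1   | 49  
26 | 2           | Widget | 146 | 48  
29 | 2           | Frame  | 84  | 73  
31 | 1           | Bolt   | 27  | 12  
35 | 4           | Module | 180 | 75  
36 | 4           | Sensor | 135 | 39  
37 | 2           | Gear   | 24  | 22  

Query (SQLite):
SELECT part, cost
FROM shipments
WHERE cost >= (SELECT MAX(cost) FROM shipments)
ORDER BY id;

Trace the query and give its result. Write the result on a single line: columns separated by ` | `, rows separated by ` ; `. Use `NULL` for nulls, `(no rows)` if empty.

Bolt | 76

Scalar subquery: MAX(cost) over all shipments rows = 76.
Keep rows where cost >= that value.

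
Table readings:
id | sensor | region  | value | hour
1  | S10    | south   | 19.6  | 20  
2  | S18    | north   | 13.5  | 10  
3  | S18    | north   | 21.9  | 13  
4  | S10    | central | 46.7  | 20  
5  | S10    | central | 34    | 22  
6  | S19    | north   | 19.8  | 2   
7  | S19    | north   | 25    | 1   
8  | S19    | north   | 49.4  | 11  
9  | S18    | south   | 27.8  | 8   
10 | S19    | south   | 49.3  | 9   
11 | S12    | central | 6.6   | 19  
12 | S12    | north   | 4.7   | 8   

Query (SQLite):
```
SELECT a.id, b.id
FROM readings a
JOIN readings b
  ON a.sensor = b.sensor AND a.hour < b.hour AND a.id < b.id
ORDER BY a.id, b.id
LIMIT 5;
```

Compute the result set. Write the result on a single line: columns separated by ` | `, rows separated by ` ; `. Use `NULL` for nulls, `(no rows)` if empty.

Pairs (a,b) with same sensor, a.hour < b.hour, a.id < b.id.
sensor groups: S10:{1,4,5} S12:{11,12} S18:{2,3,9} S19:{6,7,8,10}
Ordered by (a.id, b.id); first 5.

1 | 5 ; 2 | 3 ; 4 | 5 ; 6 | 8 ; 6 | 10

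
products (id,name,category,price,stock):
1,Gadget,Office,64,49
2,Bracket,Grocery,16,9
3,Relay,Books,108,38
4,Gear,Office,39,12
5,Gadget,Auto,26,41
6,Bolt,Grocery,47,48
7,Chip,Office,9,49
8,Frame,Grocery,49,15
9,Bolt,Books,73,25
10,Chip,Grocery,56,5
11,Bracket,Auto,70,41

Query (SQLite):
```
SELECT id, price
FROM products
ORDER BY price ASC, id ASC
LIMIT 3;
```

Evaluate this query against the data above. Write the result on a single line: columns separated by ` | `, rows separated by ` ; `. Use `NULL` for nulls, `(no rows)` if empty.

Sort by price asc, tiebreak id asc: (9, id=7), (16, id=2), (26, id=5), (39, id=4), (47, id=6), (49, id=8) …. Take first 3.

7 | 9 ; 2 | 16 ; 5 | 26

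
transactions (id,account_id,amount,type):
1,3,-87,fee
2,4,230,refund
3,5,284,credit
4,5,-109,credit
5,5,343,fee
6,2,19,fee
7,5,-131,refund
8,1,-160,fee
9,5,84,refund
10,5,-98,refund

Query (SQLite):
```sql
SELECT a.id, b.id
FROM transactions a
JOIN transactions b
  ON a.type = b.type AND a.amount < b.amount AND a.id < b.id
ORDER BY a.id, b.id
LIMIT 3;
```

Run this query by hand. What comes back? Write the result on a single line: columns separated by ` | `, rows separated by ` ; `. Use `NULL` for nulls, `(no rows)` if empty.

1 | 5 ; 1 | 6 ; 7 | 9

Pairs (a,b) with same type, a.amount < b.amount, a.id < b.id.
type groups: credit:{3,4} fee:{1,5,6,8} refund:{2,7,9,10}
Ordered by (a.id, b.id); first 3.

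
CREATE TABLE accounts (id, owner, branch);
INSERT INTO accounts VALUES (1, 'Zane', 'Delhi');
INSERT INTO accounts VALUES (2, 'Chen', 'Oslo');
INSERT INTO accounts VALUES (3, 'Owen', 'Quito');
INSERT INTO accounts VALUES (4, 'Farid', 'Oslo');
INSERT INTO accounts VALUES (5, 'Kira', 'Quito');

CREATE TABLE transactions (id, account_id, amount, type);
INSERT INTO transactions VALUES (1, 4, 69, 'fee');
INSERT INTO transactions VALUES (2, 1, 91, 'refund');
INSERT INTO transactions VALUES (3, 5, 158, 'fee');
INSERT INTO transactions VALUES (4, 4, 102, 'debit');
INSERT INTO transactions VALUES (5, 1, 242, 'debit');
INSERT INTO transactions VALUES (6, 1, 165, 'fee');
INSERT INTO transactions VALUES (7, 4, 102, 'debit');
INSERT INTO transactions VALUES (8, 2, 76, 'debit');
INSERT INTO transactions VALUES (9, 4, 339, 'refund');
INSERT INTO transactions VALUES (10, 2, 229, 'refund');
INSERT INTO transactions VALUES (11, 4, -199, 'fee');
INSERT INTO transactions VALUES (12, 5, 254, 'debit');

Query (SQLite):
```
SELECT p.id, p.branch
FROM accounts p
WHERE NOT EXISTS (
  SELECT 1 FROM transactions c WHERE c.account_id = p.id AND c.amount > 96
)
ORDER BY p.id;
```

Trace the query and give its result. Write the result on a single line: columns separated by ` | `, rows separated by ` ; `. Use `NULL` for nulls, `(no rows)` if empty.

For each accounts row, check whether any transactions with matching account_id has amount > 96.
Keep rows where that is false.

3 | Quito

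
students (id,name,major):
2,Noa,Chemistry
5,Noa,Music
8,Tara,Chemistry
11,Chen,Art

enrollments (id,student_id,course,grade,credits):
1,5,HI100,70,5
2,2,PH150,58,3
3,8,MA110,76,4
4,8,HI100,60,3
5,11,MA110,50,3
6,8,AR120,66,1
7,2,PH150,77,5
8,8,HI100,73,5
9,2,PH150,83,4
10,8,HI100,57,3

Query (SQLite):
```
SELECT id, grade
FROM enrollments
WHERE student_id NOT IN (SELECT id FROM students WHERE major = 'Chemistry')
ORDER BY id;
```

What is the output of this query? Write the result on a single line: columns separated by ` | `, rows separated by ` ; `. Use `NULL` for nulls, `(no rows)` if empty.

Inner query: students.id where major = 'Chemistry'.
Outer: keep enrollments rows whose student_id is not in that set.
Inner query → {2, 8}

1 | 70 ; 5 | 50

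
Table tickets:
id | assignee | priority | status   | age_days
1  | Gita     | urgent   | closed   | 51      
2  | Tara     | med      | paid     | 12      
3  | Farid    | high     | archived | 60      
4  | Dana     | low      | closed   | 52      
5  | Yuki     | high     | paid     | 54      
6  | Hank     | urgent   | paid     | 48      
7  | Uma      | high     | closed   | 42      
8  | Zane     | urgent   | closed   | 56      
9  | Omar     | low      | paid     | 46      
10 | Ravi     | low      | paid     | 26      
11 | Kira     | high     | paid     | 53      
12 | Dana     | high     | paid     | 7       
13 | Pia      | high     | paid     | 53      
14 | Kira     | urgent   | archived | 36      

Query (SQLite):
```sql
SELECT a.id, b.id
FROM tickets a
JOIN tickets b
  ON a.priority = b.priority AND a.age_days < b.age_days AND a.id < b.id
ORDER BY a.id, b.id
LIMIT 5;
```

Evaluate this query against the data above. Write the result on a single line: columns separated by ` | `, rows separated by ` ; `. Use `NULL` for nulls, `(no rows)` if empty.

1 | 8 ; 6 | 8 ; 7 | 11 ; 7 | 13 ; 12 | 13

Pairs (a,b) with same priority, a.age_days < b.age_days, a.id < b.id.
priority groups: high:{3,5,7,11,12,13} low:{4,9,10} med:{2} urgent:{1,6,8,14}
Ordered by (a.id, b.id); first 5.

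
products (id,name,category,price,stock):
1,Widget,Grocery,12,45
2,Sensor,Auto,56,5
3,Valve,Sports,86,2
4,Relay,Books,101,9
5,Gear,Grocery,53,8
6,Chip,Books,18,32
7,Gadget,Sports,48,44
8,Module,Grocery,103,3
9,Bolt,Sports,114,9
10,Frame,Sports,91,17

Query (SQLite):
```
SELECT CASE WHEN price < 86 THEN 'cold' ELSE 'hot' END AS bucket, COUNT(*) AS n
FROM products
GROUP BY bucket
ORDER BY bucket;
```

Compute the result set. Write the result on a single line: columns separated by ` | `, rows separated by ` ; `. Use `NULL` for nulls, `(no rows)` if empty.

cold | 5 ; hot | 5

Bucket rows by price < 86 → 'cold' else 'hot'; count each bucket.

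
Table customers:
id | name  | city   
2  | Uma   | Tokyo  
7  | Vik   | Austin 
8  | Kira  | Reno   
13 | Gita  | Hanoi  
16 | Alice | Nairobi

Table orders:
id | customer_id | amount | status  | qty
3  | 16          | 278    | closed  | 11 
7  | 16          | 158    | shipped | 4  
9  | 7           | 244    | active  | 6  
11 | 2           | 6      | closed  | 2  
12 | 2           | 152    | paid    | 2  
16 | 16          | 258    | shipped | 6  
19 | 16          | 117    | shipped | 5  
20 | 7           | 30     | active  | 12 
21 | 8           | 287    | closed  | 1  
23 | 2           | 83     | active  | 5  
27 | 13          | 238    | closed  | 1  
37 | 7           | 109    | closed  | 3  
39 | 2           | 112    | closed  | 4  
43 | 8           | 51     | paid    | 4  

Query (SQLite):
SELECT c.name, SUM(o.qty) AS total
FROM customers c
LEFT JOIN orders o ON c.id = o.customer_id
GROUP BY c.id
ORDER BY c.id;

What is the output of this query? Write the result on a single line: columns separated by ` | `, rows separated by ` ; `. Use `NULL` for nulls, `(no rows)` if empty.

LEFT JOIN keeps every customers row; unmatched ones get NULL for orders columns.
Group by customers.id and compute SUM(o.qty). SUM over an all-NULL group is NULL.
  2: ids {11, 12, 23, 39} → SUM(o.qty)=13
  7: ids {9, 20, 37} → SUM(o.qty)=21
  8: ids {21, 43} → SUM(o.qty)=5
  13: ids {27} → SUM(o.qty)=1
  16: ids {3, 7, 16, 19} → SUM(o.qty)=26

Uma | 13 ; Vik | 21 ; Kira | 5 ; Gita | 1 ; Alice | 26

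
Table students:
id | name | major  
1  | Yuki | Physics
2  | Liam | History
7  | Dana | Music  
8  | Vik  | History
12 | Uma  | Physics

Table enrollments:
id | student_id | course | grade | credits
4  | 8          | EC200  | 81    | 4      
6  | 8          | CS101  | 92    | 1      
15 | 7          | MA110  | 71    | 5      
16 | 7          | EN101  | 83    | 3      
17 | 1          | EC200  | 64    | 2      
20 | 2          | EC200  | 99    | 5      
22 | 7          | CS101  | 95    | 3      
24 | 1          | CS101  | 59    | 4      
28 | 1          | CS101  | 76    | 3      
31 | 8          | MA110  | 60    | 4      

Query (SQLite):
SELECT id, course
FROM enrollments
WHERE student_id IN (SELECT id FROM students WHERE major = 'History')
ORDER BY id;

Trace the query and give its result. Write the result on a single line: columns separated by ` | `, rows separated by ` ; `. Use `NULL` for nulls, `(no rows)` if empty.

Inner query: students.id where major = 'History'.
Outer: keep enrollments rows whose student_id is in that set.
Inner query → {2, 8}

4 | EC200 ; 6 | CS101 ; 20 | EC200 ; 31 | MA110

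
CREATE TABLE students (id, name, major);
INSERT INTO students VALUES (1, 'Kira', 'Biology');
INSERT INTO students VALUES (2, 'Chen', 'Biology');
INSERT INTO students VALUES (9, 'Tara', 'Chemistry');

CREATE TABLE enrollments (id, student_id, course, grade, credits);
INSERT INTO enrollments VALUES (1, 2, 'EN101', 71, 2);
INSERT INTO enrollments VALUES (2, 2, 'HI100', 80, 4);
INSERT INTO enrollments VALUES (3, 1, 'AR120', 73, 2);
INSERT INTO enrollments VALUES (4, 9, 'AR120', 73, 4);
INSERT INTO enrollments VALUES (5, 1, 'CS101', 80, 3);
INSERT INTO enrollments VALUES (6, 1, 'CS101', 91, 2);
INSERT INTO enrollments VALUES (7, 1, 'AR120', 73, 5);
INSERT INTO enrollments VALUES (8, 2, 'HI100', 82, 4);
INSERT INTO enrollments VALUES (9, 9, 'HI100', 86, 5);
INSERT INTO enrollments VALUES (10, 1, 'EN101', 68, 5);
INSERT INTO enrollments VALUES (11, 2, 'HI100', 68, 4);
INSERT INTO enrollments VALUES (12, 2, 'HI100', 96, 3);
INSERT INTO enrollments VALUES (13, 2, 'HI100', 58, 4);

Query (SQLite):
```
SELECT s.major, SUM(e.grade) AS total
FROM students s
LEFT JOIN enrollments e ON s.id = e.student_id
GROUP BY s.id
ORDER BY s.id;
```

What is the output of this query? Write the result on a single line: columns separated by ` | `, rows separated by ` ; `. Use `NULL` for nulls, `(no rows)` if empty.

LEFT JOIN keeps every students row; unmatched ones get NULL for enrollments columns.
Group by students.id and compute SUM(e.grade). SUM over an all-NULL group is NULL.
  1: ids {3, 5, 6, 7, 10} → SUM(e.grade)=385
  2: ids {1, 2, 8, 11, 12, 13} → SUM(e.grade)=455
  9: ids {4, 9} → SUM(e.grade)=159

Biology | 385 ; Biology | 455 ; Chemistry | 159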